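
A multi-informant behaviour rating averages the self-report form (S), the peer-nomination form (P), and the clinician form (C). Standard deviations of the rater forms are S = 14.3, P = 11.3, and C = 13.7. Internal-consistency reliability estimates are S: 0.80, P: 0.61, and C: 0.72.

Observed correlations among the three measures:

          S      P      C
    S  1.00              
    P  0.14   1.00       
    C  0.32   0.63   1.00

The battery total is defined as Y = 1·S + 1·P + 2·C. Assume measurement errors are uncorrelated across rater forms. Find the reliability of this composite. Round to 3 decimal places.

Var(Y) = 14.3² + 11.3² + 2²·13.7² + 2·[14.3·11.3·0.14 + 2·14.3·13.7·0.32 + 2·11.3·13.7·0.63] = 1082.94 + 686.131 = 1769.07.
Under uncorrelated errors the observed covariances equal the true-score covariances, so only the own-variance terms attenuate.
True-score variance = [14.3²·0.80 + 11.3²·0.61 + 2²·13.7²·0.72] + 686.131 = 782.03 + 686.131 = 1468.16.
Reliability = 1468.16 / 1769.07 = 0.830.

0.830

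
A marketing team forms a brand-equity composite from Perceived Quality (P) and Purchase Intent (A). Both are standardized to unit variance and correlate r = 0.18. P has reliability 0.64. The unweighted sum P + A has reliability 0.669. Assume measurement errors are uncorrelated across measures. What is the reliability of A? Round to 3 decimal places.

Var(P+A) = 2 + 2·0.18 = 2.360.
True-score variance = ρ_P + ρ_A + 2·0.18, so 0.669 = (0.64 + ρ_A + 0.36) / 2.360.
ρ_A = 0.669·2.360 − 0.64 − 0.36 = 0.579.

0.579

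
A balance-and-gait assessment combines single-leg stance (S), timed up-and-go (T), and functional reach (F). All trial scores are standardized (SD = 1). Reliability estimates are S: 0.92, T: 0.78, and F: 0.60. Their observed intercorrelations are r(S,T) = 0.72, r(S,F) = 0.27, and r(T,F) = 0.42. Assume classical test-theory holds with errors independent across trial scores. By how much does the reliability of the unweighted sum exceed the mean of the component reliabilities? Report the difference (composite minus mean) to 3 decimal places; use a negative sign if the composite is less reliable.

0.113

Var(sum) = 3 + 2.82 = 5.82; true-score variance = 2.3 + 2.82 = 5.12; composite reliability = 0.8797.
Mean component reliability = 0.7667.
Difference = 0.8797 − 0.7667 = 0.113.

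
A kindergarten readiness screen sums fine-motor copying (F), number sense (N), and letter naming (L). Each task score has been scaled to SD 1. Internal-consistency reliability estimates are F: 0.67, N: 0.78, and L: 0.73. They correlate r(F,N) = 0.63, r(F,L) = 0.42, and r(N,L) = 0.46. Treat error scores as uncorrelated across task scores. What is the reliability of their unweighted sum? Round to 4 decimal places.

Var(F+N+L) = 3 + 2·[0.63 + 0.42 + 0.46] = 3 + 3.02 = 6.02.
With uncorrelated errors the cross-covariances are all true-score covariance, so they carry over unchanged; only the diagonal terms shrink to ρᵢσᵢ².
True-score variance = [0.67 + 0.78 + 0.73] + 3.02 = 2.18 + 3.02 = 5.2.
Reliability = 5.2 / 6.02 = 0.8638.

0.8638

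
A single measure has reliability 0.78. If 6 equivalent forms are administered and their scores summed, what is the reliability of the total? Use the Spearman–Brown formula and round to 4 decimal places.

0.9551

ρ_k = kρ / (1 + (k−1)ρ) = 6·0.78 / (1 + 5·0.78) = 4.680 / 4.900 = 0.9551.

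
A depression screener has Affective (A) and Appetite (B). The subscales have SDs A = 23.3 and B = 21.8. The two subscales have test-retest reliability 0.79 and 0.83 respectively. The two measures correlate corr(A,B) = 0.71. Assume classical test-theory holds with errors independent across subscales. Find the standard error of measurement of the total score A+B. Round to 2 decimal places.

13.96

Var(total) = 1018.13 + 721.275 = 1739.4.
True-score variance = 823.332 + 721.275 = 1544.61, so reliability = 0.8880.
Error variance = 1739.4 − 1544.61 = 194.798; SEM = √194.798 = 13.96.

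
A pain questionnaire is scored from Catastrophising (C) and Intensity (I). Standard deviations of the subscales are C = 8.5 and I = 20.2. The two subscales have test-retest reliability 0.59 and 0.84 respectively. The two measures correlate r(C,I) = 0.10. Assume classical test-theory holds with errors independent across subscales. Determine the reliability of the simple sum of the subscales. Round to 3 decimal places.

0.816

Var(C+I) = 8.5² + 20.2² + 2·[8.5·20.2·0.10] = 480.29 + 34.34 = 514.63.
With uncorrelated errors the cross-covariances are all true-score covariance, so they carry over unchanged; only the diagonal terms shrink to ρᵢσᵢ².
True-score variance = [8.5²·0.59 + 20.2²·0.84] + 34.34 = 385.381 + 34.34 = 419.721.
Reliability = 419.721 / 514.63 = 0.816.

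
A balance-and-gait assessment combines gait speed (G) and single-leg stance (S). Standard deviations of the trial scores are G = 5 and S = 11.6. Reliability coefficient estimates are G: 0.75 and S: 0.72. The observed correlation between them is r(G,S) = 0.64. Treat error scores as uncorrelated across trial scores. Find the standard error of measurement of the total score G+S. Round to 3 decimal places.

Var(total) = 159.56 + 74.24 = 233.8.
True-score variance = 115.633 + 74.24 = 189.873, so reliability = 0.8121.
Error variance = 233.8 − 189.873 = 43.9268; SEM = √43.9268 = 6.628.

6.628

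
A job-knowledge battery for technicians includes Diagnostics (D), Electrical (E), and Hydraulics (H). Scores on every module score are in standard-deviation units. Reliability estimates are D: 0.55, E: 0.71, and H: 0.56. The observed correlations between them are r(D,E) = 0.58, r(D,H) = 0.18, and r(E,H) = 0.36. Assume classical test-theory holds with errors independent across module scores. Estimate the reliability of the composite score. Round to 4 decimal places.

0.7748

Var(D+E+H) = 3 + 2·[0.58 + 0.18 + 0.36] = 3 + 2.24 = 5.24.
Under uncorrelated errors the observed covariances equal the true-score covariances, so only the own-variance terms attenuate.
True-score variance = [0.55 + 0.71 + 0.56] + 2.24 = 1.82 + 2.24 = 4.06.
Reliability = 4.06 / 5.24 = 0.7748.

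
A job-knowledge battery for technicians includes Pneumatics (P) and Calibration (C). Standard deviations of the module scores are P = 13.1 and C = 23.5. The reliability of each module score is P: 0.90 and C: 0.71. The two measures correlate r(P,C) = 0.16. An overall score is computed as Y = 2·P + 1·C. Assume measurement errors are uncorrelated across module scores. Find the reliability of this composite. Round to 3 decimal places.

0.841

Var(Y) = 2²·13.1² + 23.5² + 2·[2·13.1·23.5·0.16] = 1238.69 + 197.024 = 1435.71.
Because errors are independent across components, Cov(Tᵢ,Tⱼ) = Cov(Xᵢ,Xⱼ); the off-diagonal part of the true-score variance is the same as above.
True-score variance = [2²·13.1²·0.90 + 23.5²·0.71] + 197.024 = 1009.89 + 197.024 = 1206.92.
Reliability = 1206.92 / 1435.71 = 0.841.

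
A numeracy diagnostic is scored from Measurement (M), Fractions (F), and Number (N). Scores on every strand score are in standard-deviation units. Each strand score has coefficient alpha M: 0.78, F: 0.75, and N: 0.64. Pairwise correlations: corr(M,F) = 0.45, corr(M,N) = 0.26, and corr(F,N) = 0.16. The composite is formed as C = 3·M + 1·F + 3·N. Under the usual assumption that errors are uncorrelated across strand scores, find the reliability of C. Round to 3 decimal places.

0.800

Var(C) = 3² + 1 + 3² + 2·[3·0.45 + 9·0.26 + 3·0.16] = 19 + 8.34 = 27.34.
With uncorrelated errors the cross-covariances are all true-score covariance, so they carry over unchanged; only the diagonal terms shrink to ρᵢσᵢ².
True-score variance = [3²·0.78 + 0.75 + 3²·0.64] + 8.34 = 13.53 + 8.34 = 21.87.
Reliability = 21.87 / 27.34 = 0.800.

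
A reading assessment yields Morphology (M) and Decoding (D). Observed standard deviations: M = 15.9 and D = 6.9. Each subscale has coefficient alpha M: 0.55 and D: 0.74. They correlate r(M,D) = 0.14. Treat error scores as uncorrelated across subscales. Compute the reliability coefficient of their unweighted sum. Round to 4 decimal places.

Var(M+D) = 15.9² + 6.9² + 2·[15.9·6.9·0.14] = 300.42 + 30.7188 = 331.139.
Because errors are independent across components, Cov(Tᵢ,Tⱼ) = Cov(Xᵢ,Xⱼ); the off-diagonal part of the true-score variance is the same as above.
True-score variance = [15.9²·0.55 + 6.9²·0.74] + 30.7188 = 174.277 + 30.7188 = 204.996.
Reliability = 204.996 / 331.139 = 0.6191.

0.6191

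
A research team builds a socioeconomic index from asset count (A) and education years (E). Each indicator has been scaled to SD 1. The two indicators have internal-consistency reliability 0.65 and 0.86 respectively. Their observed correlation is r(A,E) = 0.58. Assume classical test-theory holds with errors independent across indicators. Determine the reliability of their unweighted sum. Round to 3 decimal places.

Var(A+E) = 2 + 2·[0.58] = 2 + 1.16 = 3.16.
Under uncorrelated errors the observed covariances equal the true-score covariances, so only the own-variance terms attenuate.
True-score variance = [0.65 + 0.86] + 1.16 = 1.51 + 1.16 = 2.67.
Reliability = 2.67 / 3.16 = 0.845.

0.845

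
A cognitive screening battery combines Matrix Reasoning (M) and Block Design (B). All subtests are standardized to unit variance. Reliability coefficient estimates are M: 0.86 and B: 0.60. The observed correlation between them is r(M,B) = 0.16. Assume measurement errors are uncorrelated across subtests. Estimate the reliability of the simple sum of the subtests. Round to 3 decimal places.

Var(M+B) = 2 + 2·[0.16] = 2 + 0.32 = 2.32.
With uncorrelated errors the cross-covariances are all true-score covariance, so they carry over unchanged; only the diagonal terms shrink to ρᵢσᵢ².
True-score variance = [0.86 + 0.60] + 0.32 = 1.46 + 0.32 = 1.78.
Reliability = 1.78 / 2.32 = 0.767.

0.767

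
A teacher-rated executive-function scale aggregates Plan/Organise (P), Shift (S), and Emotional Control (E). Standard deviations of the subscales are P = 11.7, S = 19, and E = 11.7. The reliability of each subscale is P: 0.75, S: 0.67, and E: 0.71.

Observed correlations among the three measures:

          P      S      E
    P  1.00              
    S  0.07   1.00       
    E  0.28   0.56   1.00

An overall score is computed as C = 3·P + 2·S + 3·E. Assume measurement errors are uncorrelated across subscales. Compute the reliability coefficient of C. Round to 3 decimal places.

Var(C) = 3²·11.7² + 2²·19² + 3²·11.7² + 2·[6·11.7·19·0.07 + 9·11.7·11.7·0.28 + 6·19·11.7·0.56] = 3908.02 + 2370.51 = 6278.53.
Because errors are independent across components, Cov(Tᵢ,Tⱼ) = Cov(Xᵢ,Xⱼ); the off-diagonal part of the true-score variance is the same as above.
True-score variance = [3²·11.7²·0.75 + 2²·19²·0.67 + 3²·11.7²·0.71] + 2370.51 = 2766.21 + 2370.51 = 5136.73.
Reliability = 5136.73 / 6278.53 = 0.818.

0.818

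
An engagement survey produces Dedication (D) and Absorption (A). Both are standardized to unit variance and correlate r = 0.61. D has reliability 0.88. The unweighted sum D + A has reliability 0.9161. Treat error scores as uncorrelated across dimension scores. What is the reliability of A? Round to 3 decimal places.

Var(D+A) = 2 + 2·0.61 = 3.220.
True-score variance = ρ_D + ρ_A + 2·0.61, so 0.9161 = (0.88 + ρ_A + 1.22) / 3.220.
ρ_A = 0.9161·3.220 − 0.88 − 1.22 = 0.850.

0.850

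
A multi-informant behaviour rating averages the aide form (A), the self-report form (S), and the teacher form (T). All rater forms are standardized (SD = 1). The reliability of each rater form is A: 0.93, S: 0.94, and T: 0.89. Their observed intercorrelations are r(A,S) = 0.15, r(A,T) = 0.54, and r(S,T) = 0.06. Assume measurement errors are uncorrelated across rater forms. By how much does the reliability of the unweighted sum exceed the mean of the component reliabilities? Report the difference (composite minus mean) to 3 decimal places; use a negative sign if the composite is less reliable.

Var(sum) = 3 + 1.5 = 4.5; true-score variance = 2.76 + 1.5 = 4.26; composite reliability = 0.9467.
Mean component reliability = 0.9200.
Difference = 0.9467 − 0.9200 = 0.027.

0.027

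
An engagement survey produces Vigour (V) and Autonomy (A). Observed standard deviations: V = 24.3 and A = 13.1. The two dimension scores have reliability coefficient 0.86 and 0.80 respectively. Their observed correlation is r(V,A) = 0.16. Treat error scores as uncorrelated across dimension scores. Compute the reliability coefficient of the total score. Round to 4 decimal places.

Var(V+A) = 24.3² + 13.1² + 2·[24.3·13.1·0.16] = 762.1 + 101.866 = 863.966.
With uncorrelated errors the cross-covariances are all true-score covariance, so they carry over unchanged; only the diagonal terms shrink to ρᵢσᵢ².
True-score variance = [24.3²·0.86 + 13.1²·0.80] + 101.866 = 645.109 + 101.866 = 746.975.
Reliability = 746.975 / 863.966 = 0.8646.

0.8646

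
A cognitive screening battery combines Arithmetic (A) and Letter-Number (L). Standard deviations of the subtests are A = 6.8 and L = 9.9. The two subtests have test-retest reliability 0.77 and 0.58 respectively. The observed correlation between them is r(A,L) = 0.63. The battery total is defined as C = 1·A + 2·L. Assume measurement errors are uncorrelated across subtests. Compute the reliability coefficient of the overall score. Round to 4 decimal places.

Var(C) = 6.8² + 2²·9.9² + 2·[2·6.8·9.9·0.63] = 438.28 + 169.646 = 607.926.
Under uncorrelated errors the observed covariances equal the true-score covariances, so only the own-variance terms attenuate.
True-score variance = [6.8²·0.77 + 2²·9.9²·0.58] + 169.646 = 262.988 + 169.646 = 432.634.
Reliability = 432.634 / 607.926 = 0.7117.

0.7117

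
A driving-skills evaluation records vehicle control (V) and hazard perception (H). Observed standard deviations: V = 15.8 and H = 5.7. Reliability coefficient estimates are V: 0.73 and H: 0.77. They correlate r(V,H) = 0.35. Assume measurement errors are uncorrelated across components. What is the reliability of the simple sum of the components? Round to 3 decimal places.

Var(V+H) = 15.8² + 5.7² + 2·[15.8·5.7·0.35] = 282.13 + 63.042 = 345.172.
Because errors are independent across components, Cov(Tᵢ,Tⱼ) = Cov(Xᵢ,Xⱼ); the off-diagonal part of the true-score variance is the same as above.
True-score variance = [15.8²·0.73 + 5.7²·0.77] + 63.042 = 207.255 + 63.042 = 270.296.
Reliability = 270.296 / 345.172 = 0.783.

0.783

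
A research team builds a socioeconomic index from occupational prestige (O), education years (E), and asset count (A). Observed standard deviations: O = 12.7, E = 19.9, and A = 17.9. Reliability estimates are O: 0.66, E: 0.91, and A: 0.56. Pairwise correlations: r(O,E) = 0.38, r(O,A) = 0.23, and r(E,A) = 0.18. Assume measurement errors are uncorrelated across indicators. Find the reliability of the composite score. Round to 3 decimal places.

Var(O+E+A) = 12.7² + 19.9² + 17.9² + 2·[12.7·19.9·0.38 + 12.7·17.9·0.23 + 19.9·17.9·0.18] = 877.71 + 424.882 = 1302.59.
Under uncorrelated errors the observed covariances equal the true-score covariances, so only the own-variance terms attenuate.
True-score variance = [12.7²·0.66 + 19.9²·0.91 + 17.9²·0.56] + 424.882 = 646.25 + 424.882 = 1071.13.
Reliability = 1071.13 / 1302.59 = 0.822.

0.822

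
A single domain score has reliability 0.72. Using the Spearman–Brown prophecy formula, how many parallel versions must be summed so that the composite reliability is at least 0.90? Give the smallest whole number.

k ≥ ρ*(1−ρ₁)/(ρ₁(1−ρ*)) = 0.90·0.28 / (0.72·0.10) = 3.500.
Smallest integer k = 4.

4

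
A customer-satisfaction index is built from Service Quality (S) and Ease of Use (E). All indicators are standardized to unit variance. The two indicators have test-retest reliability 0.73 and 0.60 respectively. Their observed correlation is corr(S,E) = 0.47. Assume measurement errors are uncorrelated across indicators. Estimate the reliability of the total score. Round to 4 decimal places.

Var(S+E) = 2 + 2·[0.47] = 2 + 0.94 = 2.94.
Under uncorrelated errors the observed covariances equal the true-score covariances, so only the own-variance terms attenuate.
True-score variance = [0.73 + 0.60] + 0.94 = 1.33 + 0.94 = 2.27.
Reliability = 2.27 / 2.94 = 0.7721.

0.7721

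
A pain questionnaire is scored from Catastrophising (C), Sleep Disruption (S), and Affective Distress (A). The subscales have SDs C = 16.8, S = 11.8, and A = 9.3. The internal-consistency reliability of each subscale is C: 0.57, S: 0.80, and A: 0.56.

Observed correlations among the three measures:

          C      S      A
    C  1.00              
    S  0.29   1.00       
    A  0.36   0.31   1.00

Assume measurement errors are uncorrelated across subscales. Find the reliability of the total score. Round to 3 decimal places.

0.767

Var(C+S+A) = 16.8² + 11.8² + 9.3² + 2·[16.8·11.8·0.29 + 16.8·9.3·0.36 + 11.8·9.3·0.31] = 507.97 + 295.511 = 803.481.
Because errors are independent across components, Cov(Tᵢ,Tⱼ) = Cov(Xᵢ,Xⱼ); the off-diagonal part of the true-score variance is the same as above.
True-score variance = [16.8²·0.57 + 11.8²·0.80 + 9.3²·0.56] + 295.511 = 320.703 + 295.511 = 616.214.
Reliability = 616.214 / 803.481 = 0.767.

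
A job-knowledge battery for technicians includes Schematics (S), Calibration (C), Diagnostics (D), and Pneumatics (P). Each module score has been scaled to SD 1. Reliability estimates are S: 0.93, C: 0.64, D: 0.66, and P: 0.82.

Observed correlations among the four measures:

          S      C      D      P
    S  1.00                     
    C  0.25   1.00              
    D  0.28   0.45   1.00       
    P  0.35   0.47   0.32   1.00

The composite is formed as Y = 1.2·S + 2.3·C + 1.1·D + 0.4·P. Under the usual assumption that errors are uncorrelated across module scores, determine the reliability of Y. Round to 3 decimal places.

0.825

Var(Y) = 1.2² + 2.3² + 1.1² + 0.4² + 2·[2.76·0.25 + 1.32·0.28 + 0.48·0.35 + 2.53·0.45 + 0.92·0.47 + 0.44·0.32] = 8.1 + 5.8786 = 13.9786.
Because errors are independent across components, Cov(Tᵢ,Tⱼ) = Cov(Xᵢ,Xⱼ); the off-diagonal part of the true-score variance is the same as above.
True-score variance = [1.2²·0.93 + 2.3²·0.64 + 1.1²·0.66 + 0.4²·0.82] + 5.8786 = 5.6546 + 5.8786 = 11.5332.
Reliability = 11.5332 / 13.9786 = 0.825.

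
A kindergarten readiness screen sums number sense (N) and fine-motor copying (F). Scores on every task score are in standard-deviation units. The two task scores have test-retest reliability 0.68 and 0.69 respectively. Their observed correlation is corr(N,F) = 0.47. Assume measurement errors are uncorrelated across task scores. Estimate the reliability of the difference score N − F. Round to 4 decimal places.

0.4057

Var(N−F) = 1 + 1 − 2·0.47 = 2 − 0.94 = 1.06.
Because errors are independent across components, Cov(Tᵢ,Tⱼ) = Cov(Xᵢ,Xⱼ); the off-diagonal part of the true-score variance is the same as above.
True-score variance = [0.68 + 0.69] − 0.94 = 1.37 − 0.94 = 0.43.
Reliability = 0.43 / 1.06 = 0.4057.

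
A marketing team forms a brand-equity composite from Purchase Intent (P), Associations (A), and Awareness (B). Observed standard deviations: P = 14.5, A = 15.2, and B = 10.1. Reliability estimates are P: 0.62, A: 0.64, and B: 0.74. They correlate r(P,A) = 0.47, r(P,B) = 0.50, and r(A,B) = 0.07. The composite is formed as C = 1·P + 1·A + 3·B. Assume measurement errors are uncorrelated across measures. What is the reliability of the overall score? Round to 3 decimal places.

Var(C) = 14.5² + 15.2² + 3²·10.1² + 2·[14.5·15.2·0.47 + 3·14.5·10.1·0.50 + 3·15.2·10.1·0.07] = 1359.38 + 711.004 = 2070.38.
Because errors are independent across components, Cov(Tᵢ,Tⱼ) = Cov(Xᵢ,Xⱼ); the off-diagonal part of the true-score variance is the same as above.
True-score variance = [14.5²·0.62 + 15.2²·0.64 + 3²·10.1²·0.74] + 711.004 = 957.607 + 711.004 = 1668.61.
Reliability = 1668.61 / 2070.38 = 0.806.

0.806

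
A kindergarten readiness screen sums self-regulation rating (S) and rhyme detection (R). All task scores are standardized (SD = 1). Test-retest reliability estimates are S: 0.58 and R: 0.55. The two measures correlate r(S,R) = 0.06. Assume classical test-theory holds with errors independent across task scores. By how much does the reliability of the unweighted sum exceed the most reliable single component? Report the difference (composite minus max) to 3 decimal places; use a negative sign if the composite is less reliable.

0.010

Var(sum) = 2 + 0.12 = 2.12; true-score variance = 1.13 + 0.12 = 1.25; composite reliability = 0.5896.
Max component reliability = 0.5800.
Difference = 0.5896 − 0.5800 = 0.010.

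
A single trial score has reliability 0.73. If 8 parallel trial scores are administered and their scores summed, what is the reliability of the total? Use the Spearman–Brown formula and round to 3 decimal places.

0.956

ρ_k = kρ / (1 + (k−1)ρ) = 8·0.73 / (1 + 7·0.73) = 5.840 / 6.110 = 0.956.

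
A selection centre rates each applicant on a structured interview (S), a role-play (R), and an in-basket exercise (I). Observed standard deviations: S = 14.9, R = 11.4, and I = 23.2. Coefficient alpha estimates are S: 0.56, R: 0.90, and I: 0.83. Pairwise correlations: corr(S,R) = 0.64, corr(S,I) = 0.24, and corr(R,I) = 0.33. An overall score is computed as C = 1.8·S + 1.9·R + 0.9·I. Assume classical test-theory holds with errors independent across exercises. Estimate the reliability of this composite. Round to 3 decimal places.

0.851

Var(C) = 1.8²·14.9² + 1.9²·11.4² + 0.9²·23.2² + 2·[3.42·14.9·11.4·0.64 + 1.62·14.9·23.2·0.24 + 1.71·11.4·23.2·0.33] = 1624.44 + 1310.87 = 2935.31.
With uncorrelated errors the cross-covariances are all true-score covariance, so they carry over unchanged; only the diagonal terms shrink to ρᵢσᵢ².
True-score variance = [1.8²·14.9²·0.56 + 1.9²·11.4²·0.90 + 0.9²·23.2²·0.83] + 1310.87 = 1186.91 + 1310.87 = 2497.79.
Reliability = 2497.79 / 2935.31 = 0.851.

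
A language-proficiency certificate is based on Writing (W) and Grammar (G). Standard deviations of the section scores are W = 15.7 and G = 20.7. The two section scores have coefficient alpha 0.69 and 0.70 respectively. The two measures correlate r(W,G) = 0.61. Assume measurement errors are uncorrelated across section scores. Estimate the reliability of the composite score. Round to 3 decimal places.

0.809

Var(W+G) = 15.7² + 20.7² + 2·[15.7·20.7·0.61] = 674.98 + 396.488 = 1071.47.
With uncorrelated errors the cross-covariances are all true-score covariance, so they carry over unchanged; only the diagonal terms shrink to ρᵢσᵢ².
True-score variance = [15.7²·0.69 + 20.7²·0.70] + 396.488 = 470.021 + 396.488 = 866.509.
Reliability = 866.509 / 1071.47 = 0.809.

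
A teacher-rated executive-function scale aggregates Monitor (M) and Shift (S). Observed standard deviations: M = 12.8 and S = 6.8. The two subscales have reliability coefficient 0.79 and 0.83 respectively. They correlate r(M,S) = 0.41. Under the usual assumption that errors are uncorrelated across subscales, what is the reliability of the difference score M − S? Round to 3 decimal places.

0.695

Var(M−S) = 12.8² + 6.8² − 2·12.8·6.8·0.41 = 210.08 − 71.3728 = 138.707.
Under uncorrelated errors the observed covariances equal the true-score covariances, so only the own-variance terms attenuate.
True-score variance = [12.8²·0.79 + 6.8²·0.83] − 71.3728 = 167.813 − 71.3728 = 96.44.
Reliability = 96.44 / 138.707 = 0.695.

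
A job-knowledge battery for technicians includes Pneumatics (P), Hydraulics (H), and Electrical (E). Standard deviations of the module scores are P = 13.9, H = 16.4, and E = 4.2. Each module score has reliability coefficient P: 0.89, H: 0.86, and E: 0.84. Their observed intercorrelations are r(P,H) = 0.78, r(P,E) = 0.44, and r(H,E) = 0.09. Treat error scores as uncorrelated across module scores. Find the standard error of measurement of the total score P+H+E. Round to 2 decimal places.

Var(total) = 479.81 + 419.39 = 899.2.
True-score variance = 418.08 + 419.39 = 837.47, so reliability = 0.9314.
Error variance = 899.2 − 837.47 = 61.7299; SEM = √61.7299 = 7.86.

7.86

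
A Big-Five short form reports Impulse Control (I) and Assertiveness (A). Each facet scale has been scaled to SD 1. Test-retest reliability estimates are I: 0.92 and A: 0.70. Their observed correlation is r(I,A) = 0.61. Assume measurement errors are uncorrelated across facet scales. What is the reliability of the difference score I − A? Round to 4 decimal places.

0.5128

Var(I−A) = 1 + 1 − 2·0.61 = 2 − 1.22 = 0.78.
Because errors are independent across components, Cov(Tᵢ,Tⱼ) = Cov(Xᵢ,Xⱼ); the off-diagonal part of the true-score variance is the same as above.
True-score variance = [0.92 + 0.70] − 1.22 = 1.62 − 1.22 = 0.4.
Reliability = 0.4 / 0.78 = 0.5128.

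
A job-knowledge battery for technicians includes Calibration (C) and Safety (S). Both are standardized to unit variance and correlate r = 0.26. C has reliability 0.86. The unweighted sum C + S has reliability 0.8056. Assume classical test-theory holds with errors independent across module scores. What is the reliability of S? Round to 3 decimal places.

0.650

Var(C+S) = 2 + 2·0.26 = 2.520.
True-score variance = ρ_C + ρ_S + 2·0.26, so 0.8056 = (0.86 + ρ_S + 0.52) / 2.520.
ρ_S = 0.8056·2.520 − 0.86 − 0.52 = 0.650.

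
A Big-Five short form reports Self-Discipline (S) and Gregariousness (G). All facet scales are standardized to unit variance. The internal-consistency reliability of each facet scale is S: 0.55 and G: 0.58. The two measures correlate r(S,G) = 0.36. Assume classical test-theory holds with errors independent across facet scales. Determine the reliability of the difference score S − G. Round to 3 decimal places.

Var(S−G) = 1 + 1 − 2·0.36 = 2 − 0.72 = 1.28.
Because errors are independent across components, Cov(Tᵢ,Tⱼ) = Cov(Xᵢ,Xⱼ); the off-diagonal part of the true-score variance is the same as above.
True-score variance = [0.55 + 0.58] − 0.72 = 1.13 − 0.72 = 0.41.
Reliability = 0.41 / 1.28 = 0.320.

0.320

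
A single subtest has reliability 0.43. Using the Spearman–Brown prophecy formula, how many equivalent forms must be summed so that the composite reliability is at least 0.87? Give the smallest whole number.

k ≥ ρ*(1−ρ₁)/(ρ₁(1−ρ*)) = 0.87·0.57 / (0.43·0.13) = 8.871.
Smallest integer k = 9.

9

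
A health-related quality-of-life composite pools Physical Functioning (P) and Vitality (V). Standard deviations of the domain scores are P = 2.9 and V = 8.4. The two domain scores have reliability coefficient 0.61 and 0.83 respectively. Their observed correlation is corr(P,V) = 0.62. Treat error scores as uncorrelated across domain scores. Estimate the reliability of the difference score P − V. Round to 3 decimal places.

0.687

Var(P−V) = 2.9² + 8.4² − 2·2.9·8.4·0.62 = 78.97 − 30.2064 = 48.7636.
Under uncorrelated errors the observed covariances equal the true-score covariances, so only the own-variance terms attenuate.
True-score variance = [2.9²·0.61 + 8.4²·0.83] − 30.2064 = 63.6949 − 30.2064 = 33.4885.
Reliability = 33.4885 / 48.7636 = 0.687.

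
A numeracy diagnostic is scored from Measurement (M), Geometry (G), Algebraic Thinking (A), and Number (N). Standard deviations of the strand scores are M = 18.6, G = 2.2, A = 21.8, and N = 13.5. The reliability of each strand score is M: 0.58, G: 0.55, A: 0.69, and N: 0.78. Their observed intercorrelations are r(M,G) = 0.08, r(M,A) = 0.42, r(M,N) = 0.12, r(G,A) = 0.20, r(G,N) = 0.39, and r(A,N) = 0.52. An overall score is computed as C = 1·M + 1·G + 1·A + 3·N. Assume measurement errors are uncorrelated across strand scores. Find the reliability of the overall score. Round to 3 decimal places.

Var(C) = 18.6² + 2.2² + 21.8² + 3²·13.5² + 2·[18.6·2.2·0.08 + 18.6·21.8·0.42 + 3·18.6·13.5·0.12 + 2.2·21.8·0.20 + 3·2.2·13.5·0.39 + 3·21.8·13.5·0.52] = 2466.29 + 1534.84 = 4001.13.
With uncorrelated errors the cross-covariances are all true-score covariance, so they carry over unchanged; only the diagonal terms shrink to ρᵢσᵢ².
True-score variance = [18.6²·0.58 + 2.2²·0.55 + 21.8²·0.69 + 3²·13.5²·0.78] + 1534.84 = 1810.63 + 1534.84 = 3345.47.
Reliability = 3345.47 / 4001.13 = 0.836.

0.836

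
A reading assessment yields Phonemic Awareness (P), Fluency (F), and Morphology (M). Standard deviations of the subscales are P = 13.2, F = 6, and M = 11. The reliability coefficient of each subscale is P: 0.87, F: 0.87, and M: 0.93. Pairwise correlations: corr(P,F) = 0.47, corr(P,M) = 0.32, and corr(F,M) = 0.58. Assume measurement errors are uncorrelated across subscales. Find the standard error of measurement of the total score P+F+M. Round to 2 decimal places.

5.98

Var(total) = 331.24 + 243.936 = 575.176.
True-score variance = 295.439 + 243.936 = 539.375, so reliability = 0.9378.
Error variance = 575.176 − 539.375 = 35.8012; SEM = √35.8012 = 5.98.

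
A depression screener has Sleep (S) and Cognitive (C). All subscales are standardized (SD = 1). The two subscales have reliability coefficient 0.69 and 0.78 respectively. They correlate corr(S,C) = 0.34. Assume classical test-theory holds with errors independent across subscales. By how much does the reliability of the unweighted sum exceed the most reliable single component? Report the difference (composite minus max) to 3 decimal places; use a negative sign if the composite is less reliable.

0.022

Var(sum) = 2 + 0.68 = 2.68; true-score variance = 1.47 + 0.68 = 2.15; composite reliability = 0.8022.
Max component reliability = 0.7800.
Difference = 0.8022 − 0.7800 = 0.022.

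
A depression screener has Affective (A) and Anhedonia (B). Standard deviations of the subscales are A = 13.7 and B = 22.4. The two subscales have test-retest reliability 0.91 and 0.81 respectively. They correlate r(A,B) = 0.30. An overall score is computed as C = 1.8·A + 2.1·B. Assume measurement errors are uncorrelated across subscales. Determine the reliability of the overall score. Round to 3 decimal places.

Var(C) = 1.8²·13.7² + 2.1²·22.4² + 2·[3.78·13.7·22.4·0.30] = 2820.88 + 696.004 = 3516.88.
Under uncorrelated errors the observed covariances equal the true-score covariances, so only the own-variance terms attenuate.
True-score variance = [1.8²·13.7²·0.91 + 2.1²·22.4²·0.81] + 696.004 = 2345.72 + 696.004 = 3041.73.
Reliability = 3041.73 / 3516.88 = 0.865.

0.865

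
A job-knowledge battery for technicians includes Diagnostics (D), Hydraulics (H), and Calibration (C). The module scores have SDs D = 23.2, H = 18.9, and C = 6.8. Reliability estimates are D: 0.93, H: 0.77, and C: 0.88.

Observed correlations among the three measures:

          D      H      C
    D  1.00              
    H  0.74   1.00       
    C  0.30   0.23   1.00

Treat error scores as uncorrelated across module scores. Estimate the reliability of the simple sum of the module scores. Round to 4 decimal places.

Var(D+H+C) = 23.2² + 18.9² + 6.8² + 2·[23.2·18.9·0.74 + 23.2·6.8·0.30 + 18.9·6.8·0.23] = 941.69 + 802.726 = 1744.42.
With uncorrelated errors the cross-covariances are all true-score covariance, so they carry over unchanged; only the diagonal terms shrink to ρᵢσᵢ².
True-score variance = [23.2²·0.93 + 18.9²·0.77 + 6.8²·0.88] + 802.726 = 816.306 + 802.726 = 1619.03.
Reliability = 1619.03 / 1744.42 = 0.9281.

0.9281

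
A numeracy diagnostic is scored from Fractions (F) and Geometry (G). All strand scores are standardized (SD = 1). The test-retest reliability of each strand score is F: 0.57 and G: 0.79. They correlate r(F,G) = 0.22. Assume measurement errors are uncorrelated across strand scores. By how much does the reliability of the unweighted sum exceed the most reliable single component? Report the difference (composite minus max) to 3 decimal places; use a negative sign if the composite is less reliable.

-0.052

Var(sum) = 2 + 0.44 = 2.44; true-score variance = 1.36 + 0.44 = 1.8; composite reliability = 0.7377.
Max component reliability = 0.7900.
Difference = 0.7377 − 0.7900 = -0.052.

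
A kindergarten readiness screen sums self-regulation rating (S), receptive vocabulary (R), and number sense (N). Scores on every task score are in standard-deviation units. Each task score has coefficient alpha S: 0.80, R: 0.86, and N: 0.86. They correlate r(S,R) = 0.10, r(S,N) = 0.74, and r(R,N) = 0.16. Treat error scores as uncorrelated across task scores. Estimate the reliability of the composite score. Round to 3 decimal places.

0.904

Var(S+R+N) = 3 + 2·[0.10 + 0.74 + 0.16] = 3 + 2 = 5.
With uncorrelated errors the cross-covariances are all true-score covariance, so they carry over unchanged; only the diagonal terms shrink to ρᵢσᵢ².
True-score variance = [0.80 + 0.86 + 0.86] + 2 = 2.52 + 2 = 4.52.
Reliability = 4.52 / 5 = 0.904.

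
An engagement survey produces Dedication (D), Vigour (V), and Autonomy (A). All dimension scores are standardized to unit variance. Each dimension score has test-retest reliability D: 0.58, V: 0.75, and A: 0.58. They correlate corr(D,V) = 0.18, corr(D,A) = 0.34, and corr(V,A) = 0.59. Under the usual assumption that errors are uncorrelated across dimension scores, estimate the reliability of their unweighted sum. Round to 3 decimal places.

Var(D+V+A) = 3 + 2·[0.18 + 0.34 + 0.59] = 3 + 2.22 = 5.22.
Because errors are independent across components, Cov(Tᵢ,Tⱼ) = Cov(Xᵢ,Xⱼ); the off-diagonal part of the true-score variance is the same as above.
True-score variance = [0.58 + 0.75 + 0.58] + 2.22 = 1.91 + 2.22 = 4.13.
Reliability = 4.13 / 5.22 = 0.791.

0.791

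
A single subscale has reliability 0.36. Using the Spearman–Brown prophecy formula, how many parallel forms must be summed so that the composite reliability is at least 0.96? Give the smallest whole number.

43

k ≥ ρ*(1−ρ₁)/(ρ₁(1−ρ*)) = 0.96·0.64 / (0.36·0.04) = 42.667.
Smallest integer k = 43.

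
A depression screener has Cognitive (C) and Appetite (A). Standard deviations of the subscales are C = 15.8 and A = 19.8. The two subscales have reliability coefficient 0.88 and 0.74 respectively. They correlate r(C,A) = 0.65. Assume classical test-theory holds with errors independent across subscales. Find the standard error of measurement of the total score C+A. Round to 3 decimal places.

11.484

Var(total) = 641.68 + 406.692 = 1048.37.
True-score variance = 509.793 + 406.692 = 916.485, so reliability = 0.8742.
Error variance = 1048.37 − 916.485 = 131.887; SEM = √131.887 = 11.484.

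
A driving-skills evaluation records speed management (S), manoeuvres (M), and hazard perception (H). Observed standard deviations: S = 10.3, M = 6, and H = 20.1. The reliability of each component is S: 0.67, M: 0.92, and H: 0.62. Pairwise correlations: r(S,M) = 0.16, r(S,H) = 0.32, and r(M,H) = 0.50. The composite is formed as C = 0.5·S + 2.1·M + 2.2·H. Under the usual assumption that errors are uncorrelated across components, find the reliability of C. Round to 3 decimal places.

0.733

Var(C) = 0.5²·10.3² + 2.1²·6² + 2.2²·20.1² + 2·[1.05·10.3·6·0.16 + 1.1·10.3·20.1·0.32 + 4.62·6·20.1·0.50] = 2140.69 + 723.686 = 2864.38.
Under uncorrelated errors the observed covariances equal the true-score covariances, so only the own-variance terms attenuate.
True-score variance = [0.5²·10.3²·0.67 + 2.1²·6²·0.92 + 2.2²·20.1²·0.62] + 723.686 = 1376.18 + 723.686 = 2099.87.
Reliability = 2099.87 / 2864.38 = 0.733.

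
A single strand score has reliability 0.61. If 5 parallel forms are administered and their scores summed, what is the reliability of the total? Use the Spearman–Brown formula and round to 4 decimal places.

0.8866

ρ_k = kρ / (1 + (k−1)ρ) = 5·0.61 / (1 + 4·0.61) = 3.050 / 3.440 = 0.8866.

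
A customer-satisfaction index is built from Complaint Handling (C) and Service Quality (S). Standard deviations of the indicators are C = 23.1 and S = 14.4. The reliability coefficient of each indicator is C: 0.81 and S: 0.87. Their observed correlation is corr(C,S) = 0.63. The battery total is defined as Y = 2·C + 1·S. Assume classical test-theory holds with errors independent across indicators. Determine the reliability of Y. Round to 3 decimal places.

Var(Y) = 2²·23.1² + 14.4² + 2·[2·23.1·14.4·0.63] = 2341.8 + 838.253 = 3180.05.
With uncorrelated errors the cross-covariances are all true-score covariance, so they carry over unchanged; only the diagonal terms shrink to ρᵢσᵢ².
True-score variance = [2²·23.1²·0.81 + 14.4²·0.87] + 838.253 = 1909.3 + 838.253 = 2747.55.
Reliability = 2747.55 / 3180.05 = 0.864.

0.864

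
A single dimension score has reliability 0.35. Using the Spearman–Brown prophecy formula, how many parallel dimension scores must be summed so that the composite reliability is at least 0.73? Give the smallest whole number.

k ≥ ρ*(1−ρ₁)/(ρ₁(1−ρ*)) = 0.73·0.65 / (0.35·0.27) = 5.021.
Smallest integer k = 6.

6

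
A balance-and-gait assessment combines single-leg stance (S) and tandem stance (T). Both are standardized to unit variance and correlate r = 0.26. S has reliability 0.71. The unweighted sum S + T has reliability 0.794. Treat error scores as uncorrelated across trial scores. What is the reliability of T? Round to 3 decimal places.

Var(S+T) = 2 + 2·0.26 = 2.520.
True-score variance = ρ_S + ρ_T + 2·0.26, so 0.794 = (0.71 + ρ_T + 0.52) / 2.520.
ρ_T = 0.794·2.520 − 0.71 − 0.52 = 0.771.

0.771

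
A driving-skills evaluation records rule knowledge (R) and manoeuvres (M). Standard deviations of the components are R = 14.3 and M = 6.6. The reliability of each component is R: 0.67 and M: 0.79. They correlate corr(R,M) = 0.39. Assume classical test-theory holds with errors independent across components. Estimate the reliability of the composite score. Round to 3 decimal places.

Var(R+M) = 14.3² + 6.6² + 2·[14.3·6.6·0.39] = 248.05 + 73.6164 = 321.666.
With uncorrelated errors the cross-covariances are all true-score covariance, so they carry over unchanged; only the diagonal terms shrink to ρᵢσᵢ².
True-score variance = [14.3²·0.67 + 6.6²·0.79] + 73.6164 = 171.421 + 73.6164 = 245.037.
Reliability = 245.037 / 321.666 = 0.762.

0.762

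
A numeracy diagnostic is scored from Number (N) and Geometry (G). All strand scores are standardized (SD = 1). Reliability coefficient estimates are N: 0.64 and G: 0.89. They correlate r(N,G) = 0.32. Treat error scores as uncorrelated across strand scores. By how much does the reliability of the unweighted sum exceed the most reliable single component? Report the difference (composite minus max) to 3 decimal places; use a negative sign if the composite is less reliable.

Var(sum) = 2 + 0.64 = 2.64; true-score variance = 1.53 + 0.64 = 2.17; composite reliability = 0.8220.
Max component reliability = 0.8900.
Difference = 0.8220 − 0.8900 = -0.068.

-0.068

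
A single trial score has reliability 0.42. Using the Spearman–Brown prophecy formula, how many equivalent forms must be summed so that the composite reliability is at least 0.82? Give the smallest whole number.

k ≥ ρ*(1−ρ₁)/(ρ₁(1−ρ*)) = 0.82·0.58 / (0.42·0.18) = 6.291.
Smallest integer k = 7.

7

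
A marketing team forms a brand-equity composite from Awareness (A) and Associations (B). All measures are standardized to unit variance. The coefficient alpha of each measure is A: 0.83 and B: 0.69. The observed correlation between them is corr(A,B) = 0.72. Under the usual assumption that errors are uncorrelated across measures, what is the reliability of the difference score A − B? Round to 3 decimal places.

Var(A−B) = 1 + 1 − 2·0.72 = 2 − 1.44 = 0.56.
Under uncorrelated errors the observed covariances equal the true-score covariances, so only the own-variance terms attenuate.
True-score variance = [0.83 + 0.69] − 1.44 = 1.52 − 1.44 = 0.08.
Reliability = 0.08 / 0.56 = 0.143.

0.143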